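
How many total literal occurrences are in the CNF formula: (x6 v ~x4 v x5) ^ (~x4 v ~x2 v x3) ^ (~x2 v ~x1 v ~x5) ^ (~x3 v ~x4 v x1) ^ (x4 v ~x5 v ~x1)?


Clause lengths: 3, 3, 3, 3, 3.
Sum = 3 + 3 + 3 + 3 + 3 = 15.

15


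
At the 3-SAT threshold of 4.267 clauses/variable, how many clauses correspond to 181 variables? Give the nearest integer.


The 3-SAT phase transition occurs at approximately 4.267 clauses per variable.
m = 4.267 * 181 = 772.327.
Rounded to nearest integer: 772.

772


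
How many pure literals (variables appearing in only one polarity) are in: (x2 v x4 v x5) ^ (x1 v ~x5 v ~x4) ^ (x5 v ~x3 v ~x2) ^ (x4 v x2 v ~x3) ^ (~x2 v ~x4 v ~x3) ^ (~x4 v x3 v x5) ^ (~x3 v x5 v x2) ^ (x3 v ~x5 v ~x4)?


A pure literal appears in only one polarity across all clauses.
Pure literals: x1 (positive only).
Count = 1.

1


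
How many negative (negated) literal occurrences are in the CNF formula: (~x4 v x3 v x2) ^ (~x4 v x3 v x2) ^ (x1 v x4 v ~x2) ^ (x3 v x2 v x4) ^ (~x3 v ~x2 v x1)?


Scan each clause for negated literals.
Clause 1: 1 negative; Clause 2: 1 negative; Clause 3: 1 negative; Clause 4: 0 negative; Clause 5: 2 negative.
Total negative literal occurrences = 5.

5


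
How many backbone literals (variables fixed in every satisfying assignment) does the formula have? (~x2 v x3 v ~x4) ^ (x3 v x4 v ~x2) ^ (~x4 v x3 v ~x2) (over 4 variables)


Find all satisfying assignments: 12 model(s).
Check which variables have the same value in every model.
No variable is fixed across all models.
Backbone size = 0.

0


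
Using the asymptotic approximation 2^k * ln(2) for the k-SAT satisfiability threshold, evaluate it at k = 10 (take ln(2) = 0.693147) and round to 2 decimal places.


Using the asymptotic formula: threshold ~ 2^k * ln(2).
2^10 = 1024.
1024 * 0.693147 = 709.78.

709.78


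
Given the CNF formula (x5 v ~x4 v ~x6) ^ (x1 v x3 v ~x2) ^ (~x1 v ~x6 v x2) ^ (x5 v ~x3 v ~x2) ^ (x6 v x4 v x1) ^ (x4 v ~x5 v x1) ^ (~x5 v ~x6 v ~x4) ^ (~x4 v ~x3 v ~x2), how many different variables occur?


Identify each distinct variable in the formula.
Variables found: x1, x2, x3, x4, x5, x6.
Total distinct variables = 6.

6


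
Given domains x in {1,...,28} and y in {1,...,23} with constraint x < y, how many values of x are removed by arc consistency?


For the constraint x < y, x needs a supporting value in y's domain.
x can be at most 22 (one less than y's maximum).
Valid x values from domain: 22 out of 28.
Pruned = 28 - 22 = 6.

6


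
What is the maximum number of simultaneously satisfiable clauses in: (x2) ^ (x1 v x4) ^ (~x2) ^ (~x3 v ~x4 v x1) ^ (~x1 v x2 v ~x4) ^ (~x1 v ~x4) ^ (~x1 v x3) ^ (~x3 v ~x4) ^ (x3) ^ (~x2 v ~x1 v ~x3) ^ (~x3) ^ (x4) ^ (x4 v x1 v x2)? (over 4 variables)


Enumerate all 16 truth assignments.
For each, count how many of the 13 clauses are satisfied.
The formula is not fully satisfiable, so the maximum is below 13.
Maximum simultaneously satisfiable clauses = 11.

11


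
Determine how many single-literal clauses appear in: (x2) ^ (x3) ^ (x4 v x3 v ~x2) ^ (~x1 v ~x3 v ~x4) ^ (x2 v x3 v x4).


A unit clause contains exactly one literal.
Unit clauses found: (x2), (x3).
Count = 2.

2


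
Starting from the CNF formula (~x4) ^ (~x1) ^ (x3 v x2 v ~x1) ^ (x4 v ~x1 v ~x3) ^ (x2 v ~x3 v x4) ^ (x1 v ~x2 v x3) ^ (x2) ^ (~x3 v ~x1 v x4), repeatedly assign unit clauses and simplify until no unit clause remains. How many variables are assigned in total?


Unit propagation repeatedly assigns the literal in any unit clause, then simplifies.
Assignments in order: x4 = F, x1 = F, x2 = T, x3 = T.
No further unit clauses remain.
Total variables assigned = 4.

4


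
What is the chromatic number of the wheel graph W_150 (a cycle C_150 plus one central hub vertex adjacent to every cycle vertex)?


W_150 consists of the cycle C_150 together with a hub vertex adjacent to every cycle vertex.
The cycle C_150 needs 2 colors (even cycle -> 2).
The hub is adjacent to every cycle vertex, so it must receive a new color distinct from all of them.
Chromatic number = 2 + 1 = 3.

3


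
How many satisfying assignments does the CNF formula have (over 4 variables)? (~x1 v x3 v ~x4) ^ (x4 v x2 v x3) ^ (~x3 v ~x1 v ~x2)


Enumerate all 16 truth assignments over 4 variables.
Test each against every clause.
Satisfying assignments found: 10.

10


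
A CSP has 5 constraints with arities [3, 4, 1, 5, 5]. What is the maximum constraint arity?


The arities are: 3, 4, 1, 5, 5.
Scan for the maximum value.
Maximum arity = 5.

5


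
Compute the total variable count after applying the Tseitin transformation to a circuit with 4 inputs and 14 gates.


The Tseitin transformation introduces one auxiliary variable per gate.
Total variables = inputs + gates = 4 + 14 = 18.

18


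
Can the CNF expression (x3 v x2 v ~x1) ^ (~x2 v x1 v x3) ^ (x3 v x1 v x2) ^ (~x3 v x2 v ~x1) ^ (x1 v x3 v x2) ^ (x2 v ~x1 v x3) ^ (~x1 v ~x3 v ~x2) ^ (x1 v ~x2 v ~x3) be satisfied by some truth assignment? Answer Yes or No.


Check all 8 possible truth assignments.
Number of satisfying assignments found: 2.
The formula is satisfiable.

Yes


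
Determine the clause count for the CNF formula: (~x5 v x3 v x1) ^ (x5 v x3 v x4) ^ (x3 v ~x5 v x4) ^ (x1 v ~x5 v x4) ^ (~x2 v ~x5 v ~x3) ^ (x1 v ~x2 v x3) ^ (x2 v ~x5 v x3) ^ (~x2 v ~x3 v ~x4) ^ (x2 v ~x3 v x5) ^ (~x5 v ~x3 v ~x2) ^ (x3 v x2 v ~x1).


Each group enclosed in parentheses joined by ^ is one clause.
Counting the conjuncts: 11 clauses.

11


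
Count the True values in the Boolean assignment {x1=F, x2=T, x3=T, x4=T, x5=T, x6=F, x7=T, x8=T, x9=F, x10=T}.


The weight is the number of variables assigned True.
True variables: x2, x3, x4, x5, x7, x8, x10.
Weight = 7.

7


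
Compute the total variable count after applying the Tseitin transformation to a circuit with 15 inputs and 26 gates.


The Tseitin transformation introduces one auxiliary variable per gate.
Total variables = inputs + gates = 15 + 26 = 41.

41


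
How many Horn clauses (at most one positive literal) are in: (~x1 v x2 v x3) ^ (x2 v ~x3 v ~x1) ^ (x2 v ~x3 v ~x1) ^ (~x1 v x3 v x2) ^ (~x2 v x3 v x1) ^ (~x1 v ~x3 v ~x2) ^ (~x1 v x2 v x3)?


A Horn clause has at most one positive literal.
Clause 1: 2 positive lit(s) -> not Horn
Clause 2: 1 positive lit(s) -> Horn
Clause 3: 1 positive lit(s) -> Horn
Clause 4: 2 positive lit(s) -> not Horn
Clause 5: 2 positive lit(s) -> not Horn
Clause 6: 0 positive lit(s) -> Horn
Clause 7: 2 positive lit(s) -> not Horn
Total Horn clauses = 3.

3


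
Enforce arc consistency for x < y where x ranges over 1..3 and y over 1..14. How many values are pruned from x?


For the constraint x < y, x needs a supporting value in y's domain.
x can be at most 13 (one less than y's maximum).
Valid x values from domain: 3 out of 3.
Pruned = 3 - 3 = 0.

0


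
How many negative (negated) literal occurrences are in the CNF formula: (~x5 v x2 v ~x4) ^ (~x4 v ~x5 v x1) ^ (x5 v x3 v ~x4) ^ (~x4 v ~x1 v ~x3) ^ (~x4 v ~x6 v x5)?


Scan each clause for negated literals.
Clause 1: 2 negative; Clause 2: 2 negative; Clause 3: 1 negative; Clause 4: 3 negative; Clause 5: 2 negative.
Total negative literal occurrences = 10.

10


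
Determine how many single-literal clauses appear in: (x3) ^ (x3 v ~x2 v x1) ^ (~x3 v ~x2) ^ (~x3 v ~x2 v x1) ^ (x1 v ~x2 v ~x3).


A unit clause contains exactly one literal.
Unit clauses found: (x3).
Count = 1.

1


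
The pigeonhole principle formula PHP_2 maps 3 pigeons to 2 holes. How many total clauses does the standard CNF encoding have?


The PHP encoding has two parts:
1) At-least-one-hole clauses: 3 (one per pigeon, each with 2 literals).
2) At-most-one-pigeon-per-hole clauses: 2 holes * C(3,2) = 2 * 3 = 6.
Total clauses = 3 + 6 = 9.

9


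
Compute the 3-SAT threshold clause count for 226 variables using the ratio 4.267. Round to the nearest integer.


The 3-SAT phase transition occurs at approximately 4.267 clauses per variable.
m = 4.267 * 226 = 964.342.
Rounded to nearest integer: 964.

964


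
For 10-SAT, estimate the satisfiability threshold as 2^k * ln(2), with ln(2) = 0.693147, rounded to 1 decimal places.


Using the asymptotic formula: threshold ~ 2^k * ln(2).
2^10 = 1024.
1024 * 0.693147 = 709.8.

709.8


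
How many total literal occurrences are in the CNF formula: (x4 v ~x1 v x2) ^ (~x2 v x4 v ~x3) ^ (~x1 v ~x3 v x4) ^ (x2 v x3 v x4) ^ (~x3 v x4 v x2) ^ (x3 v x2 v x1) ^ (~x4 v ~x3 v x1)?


Clause lengths: 3, 3, 3, 3, 3, 3, 3.
Sum = 3 + 3 + 3 + 3 + 3 + 3 + 3 = 21.

21


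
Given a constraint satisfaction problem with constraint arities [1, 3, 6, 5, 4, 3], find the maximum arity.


The arities are: 1, 3, 6, 5, 4, 3.
Scan for the maximum value.
Maximum arity = 6.

6


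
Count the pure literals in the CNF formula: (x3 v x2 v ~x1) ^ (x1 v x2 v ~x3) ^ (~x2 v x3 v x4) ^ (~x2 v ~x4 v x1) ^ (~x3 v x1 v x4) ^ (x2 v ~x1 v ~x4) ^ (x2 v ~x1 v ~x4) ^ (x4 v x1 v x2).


A pure literal appears in only one polarity across all clauses.
No pure literals found.
Count = 0.

0


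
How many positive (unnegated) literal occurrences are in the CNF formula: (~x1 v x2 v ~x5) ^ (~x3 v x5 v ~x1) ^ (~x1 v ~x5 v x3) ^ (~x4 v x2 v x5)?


Scan each clause for unnegated literals.
Clause 1: 1 positive; Clause 2: 1 positive; Clause 3: 1 positive; Clause 4: 2 positive.
Total positive literal occurrences = 5.

5


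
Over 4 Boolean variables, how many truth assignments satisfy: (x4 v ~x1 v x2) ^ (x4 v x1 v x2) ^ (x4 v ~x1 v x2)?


Enumerate all 16 truth assignments over 4 variables.
Test each against every clause.
Satisfying assignments found: 12.

12


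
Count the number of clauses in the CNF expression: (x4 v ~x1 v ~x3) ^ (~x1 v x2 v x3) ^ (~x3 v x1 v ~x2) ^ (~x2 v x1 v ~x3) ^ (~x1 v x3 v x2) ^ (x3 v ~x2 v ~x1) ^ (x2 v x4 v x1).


Each group enclosed in parentheses joined by ^ is one clause.
Counting the conjuncts: 7 clauses.

7


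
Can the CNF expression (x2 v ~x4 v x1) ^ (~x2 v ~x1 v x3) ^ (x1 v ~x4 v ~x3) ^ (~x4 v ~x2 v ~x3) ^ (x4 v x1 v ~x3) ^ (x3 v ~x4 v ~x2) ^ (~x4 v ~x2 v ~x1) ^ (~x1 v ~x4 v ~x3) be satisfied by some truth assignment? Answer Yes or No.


Check all 16 possible truth assignments.
Number of satisfying assignments found: 6.
The formula is satisfiable.

Yes


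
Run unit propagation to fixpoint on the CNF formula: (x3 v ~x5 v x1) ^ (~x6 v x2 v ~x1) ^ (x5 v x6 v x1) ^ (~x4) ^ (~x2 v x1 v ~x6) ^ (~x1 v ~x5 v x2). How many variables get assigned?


Unit propagation repeatedly assigns the literal in any unit clause, then simplifies.
Assignments in order: x4 = F.
No further unit clauses remain.
Total variables assigned = 1.

1


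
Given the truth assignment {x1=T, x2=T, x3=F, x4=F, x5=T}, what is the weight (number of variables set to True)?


The weight is the number of variables assigned True.
True variables: x1, x2, x5.
Weight = 3.

3


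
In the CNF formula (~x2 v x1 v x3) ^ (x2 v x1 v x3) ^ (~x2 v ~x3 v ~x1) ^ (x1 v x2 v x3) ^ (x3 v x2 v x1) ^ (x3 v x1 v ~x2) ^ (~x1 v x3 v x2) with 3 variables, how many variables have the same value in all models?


Find all satisfying assignments: 4 model(s).
Check which variables have the same value in every model.
No variable is fixed across all models.
Backbone size = 0.

0


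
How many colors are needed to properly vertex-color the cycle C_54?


A cycle on an even number of vertices is bipartite: alternate two colors around the cycle.
Since 54 is even, two colors suffice, and at least two are needed because the graph has edges.
Chromatic number = 2.

2


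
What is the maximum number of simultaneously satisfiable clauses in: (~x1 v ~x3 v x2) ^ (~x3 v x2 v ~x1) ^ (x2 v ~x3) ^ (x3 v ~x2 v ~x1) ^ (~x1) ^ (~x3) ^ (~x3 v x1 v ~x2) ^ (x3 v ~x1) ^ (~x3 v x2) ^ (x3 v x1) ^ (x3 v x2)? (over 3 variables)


Enumerate all 8 truth assignments.
For each, count how many of the 11 clauses are satisfied.
The formula is not fully satisfiable, so the maximum is below 11.
Maximum simultaneously satisfiable clauses = 10.

10


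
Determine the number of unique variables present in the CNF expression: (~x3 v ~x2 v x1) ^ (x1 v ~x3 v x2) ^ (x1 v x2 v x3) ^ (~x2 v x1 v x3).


Identify each distinct variable in the formula.
Variables found: x1, x2, x3.
Total distinct variables = 3.

3


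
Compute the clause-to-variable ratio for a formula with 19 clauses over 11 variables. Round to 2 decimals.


Clause-to-variable ratio = clauses / variables.
19 / 11 = 1.73.

1.73


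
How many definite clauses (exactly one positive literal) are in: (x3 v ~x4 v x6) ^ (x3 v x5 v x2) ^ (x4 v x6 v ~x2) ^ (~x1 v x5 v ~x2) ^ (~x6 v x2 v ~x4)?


A definite clause has exactly one positive literal.
Clause 1: 2 positive -> not definite
Clause 2: 3 positive -> not definite
Clause 3: 2 positive -> not definite
Clause 4: 1 positive -> definite
Clause 5: 1 positive -> definite
Definite clause count = 2.

2


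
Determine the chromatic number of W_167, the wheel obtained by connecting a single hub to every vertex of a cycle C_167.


W_167 consists of the cycle C_167 together with a hub vertex adjacent to every cycle vertex.
The cycle C_167 needs 3 colors (odd cycle -> 3).
The hub is adjacent to every cycle vertex, so it must receive a new color distinct from all of them.
Chromatic number = 3 + 1 = 4.

4


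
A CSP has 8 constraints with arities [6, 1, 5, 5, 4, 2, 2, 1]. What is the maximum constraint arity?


The arities are: 6, 1, 5, 5, 4, 2, 2, 1.
Scan for the maximum value.
Maximum arity = 6.

6


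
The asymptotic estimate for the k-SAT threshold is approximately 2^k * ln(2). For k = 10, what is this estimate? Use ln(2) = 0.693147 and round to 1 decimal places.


Using the asymptotic formula: threshold ~ 2^k * ln(2).
2^10 = 1024.
1024 * 0.693147 = 709.8.

709.8


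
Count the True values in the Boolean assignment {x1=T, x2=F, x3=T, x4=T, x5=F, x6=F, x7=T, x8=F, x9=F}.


The weight is the number of variables assigned True.
True variables: x1, x3, x4, x7.
Weight = 4.

4


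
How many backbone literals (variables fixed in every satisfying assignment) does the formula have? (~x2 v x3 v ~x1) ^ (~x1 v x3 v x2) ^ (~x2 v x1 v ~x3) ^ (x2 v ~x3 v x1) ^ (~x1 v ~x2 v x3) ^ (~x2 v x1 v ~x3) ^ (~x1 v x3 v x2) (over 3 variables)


Find all satisfying assignments: 4 model(s).
Check which variables have the same value in every model.
No variable is fixed across all models.
Backbone size = 0.

0


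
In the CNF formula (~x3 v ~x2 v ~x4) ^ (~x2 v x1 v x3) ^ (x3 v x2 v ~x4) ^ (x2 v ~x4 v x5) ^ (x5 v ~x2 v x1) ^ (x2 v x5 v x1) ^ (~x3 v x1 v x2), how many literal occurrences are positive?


Scan each clause for unnegated literals.
Clause 1: 0 positive; Clause 2: 2 positive; Clause 3: 2 positive; Clause 4: 2 positive; Clause 5: 2 positive; Clause 6: 3 positive; Clause 7: 2 positive.
Total positive literal occurrences = 13.

13


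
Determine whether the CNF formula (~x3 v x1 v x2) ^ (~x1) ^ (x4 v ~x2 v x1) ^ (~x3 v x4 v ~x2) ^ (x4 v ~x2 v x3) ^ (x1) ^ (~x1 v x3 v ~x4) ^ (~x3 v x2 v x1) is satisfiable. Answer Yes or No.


Check all 16 possible truth assignments.
Number of satisfying assignments found: 0.
The formula is unsatisfiable.

No


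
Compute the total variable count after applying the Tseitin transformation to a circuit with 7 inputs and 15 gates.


The Tseitin transformation introduces one auxiliary variable per gate.
Total variables = inputs + gates = 7 + 15 = 22.

22


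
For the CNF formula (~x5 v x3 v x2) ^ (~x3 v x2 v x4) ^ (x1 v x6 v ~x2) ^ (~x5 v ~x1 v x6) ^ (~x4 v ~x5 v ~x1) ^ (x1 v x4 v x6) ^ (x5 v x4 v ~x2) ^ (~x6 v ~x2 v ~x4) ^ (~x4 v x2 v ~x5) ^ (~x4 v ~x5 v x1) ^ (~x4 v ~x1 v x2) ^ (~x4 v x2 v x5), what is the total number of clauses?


Each group enclosed in parentheses joined by ^ is one clause.
Counting the conjuncts: 12 clauses.

12


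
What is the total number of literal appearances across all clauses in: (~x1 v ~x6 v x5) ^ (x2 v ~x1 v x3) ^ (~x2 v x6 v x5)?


Clause lengths: 3, 3, 3.
Sum = 3 + 3 + 3 = 9.

9


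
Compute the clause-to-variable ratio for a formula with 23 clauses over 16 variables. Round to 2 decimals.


Clause-to-variable ratio = clauses / variables.
23 / 16 = 1.44.

1.44


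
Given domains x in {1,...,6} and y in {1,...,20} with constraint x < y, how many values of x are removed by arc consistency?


For the constraint x < y, x needs a supporting value in y's domain.
x can be at most 19 (one less than y's maximum).
Valid x values from domain: 6 out of 6.
Pruned = 6 - 6 = 0.

0


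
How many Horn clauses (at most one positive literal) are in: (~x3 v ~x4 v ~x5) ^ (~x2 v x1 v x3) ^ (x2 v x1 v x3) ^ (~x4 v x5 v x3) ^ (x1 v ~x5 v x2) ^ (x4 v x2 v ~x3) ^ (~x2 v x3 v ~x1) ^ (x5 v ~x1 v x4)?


A Horn clause has at most one positive literal.
Clause 1: 0 positive lit(s) -> Horn
Clause 2: 2 positive lit(s) -> not Horn
Clause 3: 3 positive lit(s) -> not Horn
Clause 4: 2 positive lit(s) -> not Horn
Clause 5: 2 positive lit(s) -> not Horn
Clause 6: 2 positive lit(s) -> not Horn
Clause 7: 1 positive lit(s) -> Horn
Clause 8: 2 positive lit(s) -> not Horn
Total Horn clauses = 2.

2


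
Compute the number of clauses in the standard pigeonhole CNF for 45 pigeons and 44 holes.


The PHP encoding has two parts:
1) At-least-one-hole clauses: 45 (one per pigeon, each with 44 literals).
2) At-most-one-pigeon-per-hole clauses: 44 holes * C(45,2) = 44 * 990 = 43560.
Total clauses = 45 + 43560 = 43605.

43605


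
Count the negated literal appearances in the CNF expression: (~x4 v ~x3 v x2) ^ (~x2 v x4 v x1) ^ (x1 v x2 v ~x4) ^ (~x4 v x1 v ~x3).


Scan each clause for negated literals.
Clause 1: 2 negative; Clause 2: 1 negative; Clause 3: 1 negative; Clause 4: 2 negative.
Total negative literal occurrences = 6.

6


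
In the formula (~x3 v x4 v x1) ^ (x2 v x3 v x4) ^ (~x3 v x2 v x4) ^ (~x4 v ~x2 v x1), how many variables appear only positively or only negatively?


A pure literal appears in only one polarity across all clauses.
Pure literals: x1 (positive only).
Count = 1.

1


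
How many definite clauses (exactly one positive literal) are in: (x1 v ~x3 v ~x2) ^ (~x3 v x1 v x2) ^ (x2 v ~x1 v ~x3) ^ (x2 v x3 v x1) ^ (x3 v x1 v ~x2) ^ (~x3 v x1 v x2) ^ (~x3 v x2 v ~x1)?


A definite clause has exactly one positive literal.
Clause 1: 1 positive -> definite
Clause 2: 2 positive -> not definite
Clause 3: 1 positive -> definite
Clause 4: 3 positive -> not definite
Clause 5: 2 positive -> not definite
Clause 6: 2 positive -> not definite
Clause 7: 1 positive -> definite
Definite clause count = 3.

3


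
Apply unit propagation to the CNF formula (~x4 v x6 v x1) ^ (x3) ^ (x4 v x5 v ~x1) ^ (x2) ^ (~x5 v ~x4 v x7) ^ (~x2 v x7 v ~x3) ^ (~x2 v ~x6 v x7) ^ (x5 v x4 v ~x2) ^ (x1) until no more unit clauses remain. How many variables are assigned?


Unit propagation repeatedly assigns the literal in any unit clause, then simplifies.
Assignments in order: x3 = T, x2 = T, x7 = T, x1 = T.
No further unit clauses remain.
Total variables assigned = 4.

4


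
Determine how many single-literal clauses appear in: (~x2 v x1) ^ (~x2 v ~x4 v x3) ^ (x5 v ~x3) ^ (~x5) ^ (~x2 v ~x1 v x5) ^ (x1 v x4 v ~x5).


A unit clause contains exactly one literal.
Unit clauses found: (~x5).
Count = 1.

1


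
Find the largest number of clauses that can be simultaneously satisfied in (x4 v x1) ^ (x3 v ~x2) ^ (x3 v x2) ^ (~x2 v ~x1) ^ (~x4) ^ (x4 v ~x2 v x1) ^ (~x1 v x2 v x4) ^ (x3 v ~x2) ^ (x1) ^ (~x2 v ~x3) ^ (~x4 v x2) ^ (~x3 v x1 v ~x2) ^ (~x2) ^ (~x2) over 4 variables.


Enumerate all 16 truth assignments.
For each, count how many of the 14 clauses are satisfied.
The formula is not fully satisfiable, so the maximum is below 14.
Maximum simultaneously satisfiable clauses = 13.

13


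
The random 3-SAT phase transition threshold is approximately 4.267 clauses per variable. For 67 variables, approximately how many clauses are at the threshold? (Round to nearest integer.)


The 3-SAT phase transition occurs at approximately 4.267 clauses per variable.
m = 4.267 * 67 = 285.889.
Rounded to nearest integer: 286.

286


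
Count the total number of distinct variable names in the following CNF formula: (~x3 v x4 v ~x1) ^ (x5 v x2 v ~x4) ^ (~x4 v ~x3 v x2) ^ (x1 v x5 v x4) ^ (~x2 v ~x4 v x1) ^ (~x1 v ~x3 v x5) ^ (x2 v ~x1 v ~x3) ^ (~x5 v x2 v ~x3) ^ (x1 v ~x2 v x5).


Identify each distinct variable in the formula.
Variables found: x1, x2, x3, x4, x5.
Total distinct variables = 5.

5


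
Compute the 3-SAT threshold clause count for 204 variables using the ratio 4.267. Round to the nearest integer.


The 3-SAT phase transition occurs at approximately 4.267 clauses per variable.
m = 4.267 * 204 = 870.468.
Rounded to nearest integer: 870.

870


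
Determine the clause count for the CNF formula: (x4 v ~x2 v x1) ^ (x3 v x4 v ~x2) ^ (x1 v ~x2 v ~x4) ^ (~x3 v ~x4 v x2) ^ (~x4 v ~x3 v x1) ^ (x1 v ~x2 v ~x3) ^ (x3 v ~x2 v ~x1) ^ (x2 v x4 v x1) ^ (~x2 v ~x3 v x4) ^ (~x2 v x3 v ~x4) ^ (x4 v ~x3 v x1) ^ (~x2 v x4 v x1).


Each group enclosed in parentheses joined by ^ is one clause.
Counting the conjuncts: 12 clauses.

12


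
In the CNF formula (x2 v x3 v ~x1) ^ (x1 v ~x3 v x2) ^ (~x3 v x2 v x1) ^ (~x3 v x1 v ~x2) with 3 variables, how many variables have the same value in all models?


Find all satisfying assignments: 5 model(s).
Check which variables have the same value in every model.
No variable is fixed across all models.
Backbone size = 0.

0


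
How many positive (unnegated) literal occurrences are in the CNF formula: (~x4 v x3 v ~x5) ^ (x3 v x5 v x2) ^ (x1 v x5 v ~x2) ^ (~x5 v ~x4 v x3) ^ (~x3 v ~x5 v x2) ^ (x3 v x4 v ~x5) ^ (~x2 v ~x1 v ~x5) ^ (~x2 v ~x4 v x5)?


Scan each clause for unnegated literals.
Clause 1: 1 positive; Clause 2: 3 positive; Clause 3: 2 positive; Clause 4: 1 positive; Clause 5: 1 positive; Clause 6: 2 positive; Clause 7: 0 positive; Clause 8: 1 positive.
Total positive literal occurrences = 11.

11


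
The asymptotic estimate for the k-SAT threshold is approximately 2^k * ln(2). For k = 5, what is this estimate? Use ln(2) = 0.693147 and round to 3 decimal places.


Using the asymptotic formula: threshold ~ 2^k * ln(2).
2^5 = 32.
32 * 0.693147 = 22.181.

22.181


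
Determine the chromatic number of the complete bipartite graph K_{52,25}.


K_{52,25} is bipartite by definition: the two parts are independent sets, with every edge crossing between them.
Color all vertices in one part with color 1 and all vertices in the other part with color 2.
Since the graph has at least one edge, one color does not suffice.
Chromatic number = 2.

2


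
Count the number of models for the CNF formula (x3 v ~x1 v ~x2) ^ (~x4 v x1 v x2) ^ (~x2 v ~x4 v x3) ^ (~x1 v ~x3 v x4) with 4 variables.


Enumerate all 16 truth assignments over 4 variables.
Test each against every clause.
Satisfying assignments found: 9.

9


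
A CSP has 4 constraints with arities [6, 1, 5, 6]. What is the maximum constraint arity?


The arities are: 6, 1, 5, 6.
Scan for the maximum value.
Maximum arity = 6.

6


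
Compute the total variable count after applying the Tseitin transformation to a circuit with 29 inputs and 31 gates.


The Tseitin transformation introduces one auxiliary variable per gate.
Total variables = inputs + gates = 29 + 31 = 60.

60


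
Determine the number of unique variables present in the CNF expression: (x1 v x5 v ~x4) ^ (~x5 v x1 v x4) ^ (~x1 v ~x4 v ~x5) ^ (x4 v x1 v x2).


Identify each distinct variable in the formula.
Variables found: x1, x2, x4, x5.
Total distinct variables = 4.

4


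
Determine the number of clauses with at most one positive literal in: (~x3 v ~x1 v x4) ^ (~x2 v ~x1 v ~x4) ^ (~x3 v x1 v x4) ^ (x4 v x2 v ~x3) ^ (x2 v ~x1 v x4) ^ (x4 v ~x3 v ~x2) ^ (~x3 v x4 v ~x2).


A Horn clause has at most one positive literal.
Clause 1: 1 positive lit(s) -> Horn
Clause 2: 0 positive lit(s) -> Horn
Clause 3: 2 positive lit(s) -> not Horn
Clause 4: 2 positive lit(s) -> not Horn
Clause 5: 2 positive lit(s) -> not Horn
Clause 6: 1 positive lit(s) -> Horn
Clause 7: 1 positive lit(s) -> Horn
Total Horn clauses = 4.

4


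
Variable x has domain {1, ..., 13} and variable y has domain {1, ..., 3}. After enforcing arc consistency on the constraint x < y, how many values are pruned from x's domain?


For the constraint x < y, x needs a supporting value in y's domain.
x can be at most 2 (one less than y's maximum).
Valid x values from domain: 2 out of 13.
Pruned = 13 - 2 = 11.

11


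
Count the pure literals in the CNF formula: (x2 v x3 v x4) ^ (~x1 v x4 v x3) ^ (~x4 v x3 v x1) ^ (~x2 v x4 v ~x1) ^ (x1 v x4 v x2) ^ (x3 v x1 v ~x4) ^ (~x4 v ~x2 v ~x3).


A pure literal appears in only one polarity across all clauses.
No pure literals found.
Count = 0.

0


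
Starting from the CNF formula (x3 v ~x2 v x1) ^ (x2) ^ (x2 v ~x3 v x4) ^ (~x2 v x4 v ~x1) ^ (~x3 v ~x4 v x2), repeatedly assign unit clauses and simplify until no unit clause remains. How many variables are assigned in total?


Unit propagation repeatedly assigns the literal in any unit clause, then simplifies.
Assignments in order: x2 = T.
No further unit clauses remain.
Total variables assigned = 1.

1


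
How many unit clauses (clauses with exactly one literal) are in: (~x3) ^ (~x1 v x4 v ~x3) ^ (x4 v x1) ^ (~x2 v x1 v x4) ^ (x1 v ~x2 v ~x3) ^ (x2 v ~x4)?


A unit clause contains exactly one literal.
Unit clauses found: (~x3).
Count = 1.

1


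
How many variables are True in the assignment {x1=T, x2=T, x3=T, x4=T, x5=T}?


The weight is the number of variables assigned True.
True variables: x1, x2, x3, x4, x5.
Weight = 5.

5


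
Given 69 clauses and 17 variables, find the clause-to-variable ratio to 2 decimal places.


Clause-to-variable ratio = clauses / variables.
69 / 17 = 4.06.

4.06


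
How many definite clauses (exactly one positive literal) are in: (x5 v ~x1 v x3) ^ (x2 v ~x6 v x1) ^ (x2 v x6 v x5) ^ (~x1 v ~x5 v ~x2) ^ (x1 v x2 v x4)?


A definite clause has exactly one positive literal.
Clause 1: 2 positive -> not definite
Clause 2: 2 positive -> not definite
Clause 3: 3 positive -> not definite
Clause 4: 0 positive -> not definite
Clause 5: 3 positive -> not definite
Definite clause count = 0.

0


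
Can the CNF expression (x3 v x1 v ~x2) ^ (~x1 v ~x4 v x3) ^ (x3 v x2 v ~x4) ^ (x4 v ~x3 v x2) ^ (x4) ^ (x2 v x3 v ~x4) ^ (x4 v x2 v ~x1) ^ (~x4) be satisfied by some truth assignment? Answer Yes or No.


Check all 16 possible truth assignments.
Number of satisfying assignments found: 0.
The formula is unsatisfiable.

No


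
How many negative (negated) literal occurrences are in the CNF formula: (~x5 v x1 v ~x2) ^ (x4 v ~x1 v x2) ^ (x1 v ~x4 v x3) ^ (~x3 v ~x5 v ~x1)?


Scan each clause for negated literals.
Clause 1: 2 negative; Clause 2: 1 negative; Clause 3: 1 negative; Clause 4: 3 negative.
Total negative literal occurrences = 7.

7


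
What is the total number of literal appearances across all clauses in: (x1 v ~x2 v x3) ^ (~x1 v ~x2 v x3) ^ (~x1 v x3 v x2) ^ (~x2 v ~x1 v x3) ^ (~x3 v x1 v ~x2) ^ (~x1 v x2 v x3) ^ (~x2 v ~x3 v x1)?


Clause lengths: 3, 3, 3, 3, 3, 3, 3.
Sum = 3 + 3 + 3 + 3 + 3 + 3 + 3 = 21.

21


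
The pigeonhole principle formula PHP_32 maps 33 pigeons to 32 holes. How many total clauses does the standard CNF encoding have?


The PHP encoding has two parts:
1) At-least-one-hole clauses: 33 (one per pigeon, each with 32 literals).
2) At-most-one-pigeon-per-hole clauses: 32 holes * C(33,2) = 32 * 528 = 16896.
Total clauses = 33 + 16896 = 16929.

16929


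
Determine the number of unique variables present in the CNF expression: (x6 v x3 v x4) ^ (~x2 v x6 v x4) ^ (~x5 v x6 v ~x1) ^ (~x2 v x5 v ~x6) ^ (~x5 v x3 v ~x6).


Identify each distinct variable in the formula.
Variables found: x1, x2, x3, x4, x5, x6.
Total distinct variables = 6.

6


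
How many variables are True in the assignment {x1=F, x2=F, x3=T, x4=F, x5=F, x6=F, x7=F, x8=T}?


The weight is the number of variables assigned True.
True variables: x3, x8.
Weight = 2.

2


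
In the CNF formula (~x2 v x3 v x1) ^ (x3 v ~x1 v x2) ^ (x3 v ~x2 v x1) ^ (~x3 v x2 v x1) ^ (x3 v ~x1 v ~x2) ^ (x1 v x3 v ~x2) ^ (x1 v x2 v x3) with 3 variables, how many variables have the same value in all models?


Find all satisfying assignments: 3 model(s).
Check which variables have the same value in every model.
Fixed variables: x3=T.
Backbone size = 1.

1


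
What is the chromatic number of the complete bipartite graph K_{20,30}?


K_{20,30} is bipartite by definition: the two parts are independent sets, with every edge crossing between them.
Color all vertices in one part with color 1 and all vertices in the other part with color 2.
Since the graph has at least one edge, one color does not suffice.
Chromatic number = 2.

2


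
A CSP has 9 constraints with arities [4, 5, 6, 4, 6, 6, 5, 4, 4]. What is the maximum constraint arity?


The arities are: 4, 5, 6, 4, 6, 6, 5, 4, 4.
Scan for the maximum value.
Maximum arity = 6.

6


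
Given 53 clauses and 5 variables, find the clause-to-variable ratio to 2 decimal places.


Clause-to-variable ratio = clauses / variables.
53 / 5 = 10.6.

10.6


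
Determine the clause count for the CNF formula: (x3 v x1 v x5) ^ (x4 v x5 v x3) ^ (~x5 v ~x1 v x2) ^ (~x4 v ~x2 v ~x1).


Each group enclosed in parentheses joined by ^ is one clause.
Counting the conjuncts: 4 clauses.

4


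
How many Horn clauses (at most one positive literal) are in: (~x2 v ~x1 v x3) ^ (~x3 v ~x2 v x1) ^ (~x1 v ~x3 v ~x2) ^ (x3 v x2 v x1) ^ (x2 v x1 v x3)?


A Horn clause has at most one positive literal.
Clause 1: 1 positive lit(s) -> Horn
Clause 2: 1 positive lit(s) -> Horn
Clause 3: 0 positive lit(s) -> Horn
Clause 4: 3 positive lit(s) -> not Horn
Clause 5: 3 positive lit(s) -> not Horn
Total Horn clauses = 3.

3


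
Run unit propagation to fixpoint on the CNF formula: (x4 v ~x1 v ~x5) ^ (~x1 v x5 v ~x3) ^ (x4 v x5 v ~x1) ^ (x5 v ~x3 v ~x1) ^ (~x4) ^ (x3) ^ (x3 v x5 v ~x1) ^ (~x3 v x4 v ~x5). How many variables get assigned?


Unit propagation repeatedly assigns the literal in any unit clause, then simplifies.
Assignments in order: x4 = F, x3 = T, x5 = F, x1 = F.
No further unit clauses remain.
Total variables assigned = 4.

4


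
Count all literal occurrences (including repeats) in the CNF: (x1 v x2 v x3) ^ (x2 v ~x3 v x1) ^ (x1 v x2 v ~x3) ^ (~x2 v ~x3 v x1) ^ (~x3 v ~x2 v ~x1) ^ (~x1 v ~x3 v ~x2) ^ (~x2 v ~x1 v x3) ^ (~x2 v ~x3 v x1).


Clause lengths: 3, 3, 3, 3, 3, 3, 3, 3.
Sum = 3 + 3 + 3 + 3 + 3 + 3 + 3 + 3 = 24.

24


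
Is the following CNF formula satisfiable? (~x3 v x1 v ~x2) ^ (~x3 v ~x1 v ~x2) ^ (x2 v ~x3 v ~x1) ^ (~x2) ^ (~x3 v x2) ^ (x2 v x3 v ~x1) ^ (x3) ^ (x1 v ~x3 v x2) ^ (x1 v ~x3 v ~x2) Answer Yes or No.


Check all 8 possible truth assignments.
Number of satisfying assignments found: 0.
The formula is unsatisfiable.

No


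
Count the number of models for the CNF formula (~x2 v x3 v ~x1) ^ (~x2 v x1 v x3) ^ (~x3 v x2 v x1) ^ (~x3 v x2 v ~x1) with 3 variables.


Enumerate all 8 truth assignments over 3 variables.
Test each against every clause.
Satisfying assignments found: 4.

4


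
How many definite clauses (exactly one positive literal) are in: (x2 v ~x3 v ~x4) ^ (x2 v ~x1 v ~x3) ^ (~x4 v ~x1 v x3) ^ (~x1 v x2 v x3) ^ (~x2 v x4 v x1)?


A definite clause has exactly one positive literal.
Clause 1: 1 positive -> definite
Clause 2: 1 positive -> definite
Clause 3: 1 positive -> definite
Clause 4: 2 positive -> not definite
Clause 5: 2 positive -> not definite
Definite clause count = 3.

3


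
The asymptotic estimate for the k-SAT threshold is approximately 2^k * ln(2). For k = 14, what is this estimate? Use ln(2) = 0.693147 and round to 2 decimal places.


Using the asymptotic formula: threshold ~ 2^k * ln(2).
2^14 = 16384.
16384 * 0.693147 = 11356.52.

11356.52


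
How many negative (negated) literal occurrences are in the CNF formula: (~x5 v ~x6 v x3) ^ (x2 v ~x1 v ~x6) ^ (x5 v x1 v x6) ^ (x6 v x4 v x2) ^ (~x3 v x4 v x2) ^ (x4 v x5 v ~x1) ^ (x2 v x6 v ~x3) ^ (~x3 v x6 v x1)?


Scan each clause for negated literals.
Clause 1: 2 negative; Clause 2: 2 negative; Clause 3: 0 negative; Clause 4: 0 negative; Clause 5: 1 negative; Clause 6: 1 negative; Clause 7: 1 negative; Clause 8: 1 negative.
Total negative literal occurrences = 8.

8


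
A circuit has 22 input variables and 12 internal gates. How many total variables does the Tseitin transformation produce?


The Tseitin transformation introduces one auxiliary variable per gate.
Total variables = inputs + gates = 22 + 12 = 34.

34


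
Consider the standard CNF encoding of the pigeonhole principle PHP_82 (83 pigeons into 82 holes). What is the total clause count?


The PHP encoding has two parts:
1) At-least-one-hole clauses: 83 (one per pigeon, each with 82 literals).
2) At-most-one-pigeon-per-hole clauses: 82 holes * C(83,2) = 82 * 3403 = 279046.
Total clauses = 83 + 279046 = 279129.

279129


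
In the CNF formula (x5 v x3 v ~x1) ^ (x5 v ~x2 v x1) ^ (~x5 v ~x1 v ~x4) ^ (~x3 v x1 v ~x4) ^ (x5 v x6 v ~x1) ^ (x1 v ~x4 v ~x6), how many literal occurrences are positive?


Scan each clause for unnegated literals.
Clause 1: 2 positive; Clause 2: 2 positive; Clause 3: 0 positive; Clause 4: 1 positive; Clause 5: 2 positive; Clause 6: 1 positive.
Total positive literal occurrences = 8.

8


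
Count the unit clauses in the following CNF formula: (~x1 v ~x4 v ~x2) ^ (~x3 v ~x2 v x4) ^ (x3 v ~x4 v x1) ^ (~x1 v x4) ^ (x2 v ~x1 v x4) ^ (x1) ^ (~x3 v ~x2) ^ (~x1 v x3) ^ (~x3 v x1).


A unit clause contains exactly one literal.
Unit clauses found: (x1).
Count = 1.

1


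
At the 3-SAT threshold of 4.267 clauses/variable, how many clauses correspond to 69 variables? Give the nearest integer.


The 3-SAT phase transition occurs at approximately 4.267 clauses per variable.
m = 4.267 * 69 = 294.423.
Rounded to nearest integer: 294.

294


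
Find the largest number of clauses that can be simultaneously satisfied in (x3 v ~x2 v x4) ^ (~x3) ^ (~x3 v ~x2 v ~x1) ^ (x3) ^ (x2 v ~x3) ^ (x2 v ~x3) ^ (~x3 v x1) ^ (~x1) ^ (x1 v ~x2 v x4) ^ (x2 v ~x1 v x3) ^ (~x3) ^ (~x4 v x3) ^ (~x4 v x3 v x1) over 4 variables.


Enumerate all 16 truth assignments.
For each, count how many of the 13 clauses are satisfied.
The formula is not fully satisfiable, so the maximum is below 13.
Maximum simultaneously satisfiable clauses = 12.

12


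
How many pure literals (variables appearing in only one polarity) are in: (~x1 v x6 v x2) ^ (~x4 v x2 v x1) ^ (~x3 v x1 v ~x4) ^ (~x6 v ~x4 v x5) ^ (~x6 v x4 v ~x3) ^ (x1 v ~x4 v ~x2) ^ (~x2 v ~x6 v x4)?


A pure literal appears in only one polarity across all clauses.
Pure literals: x3 (negative only), x5 (positive only).
Count = 2.

2


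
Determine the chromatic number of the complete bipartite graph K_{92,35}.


K_{92,35} is bipartite by definition: the two parts are independent sets, with every edge crossing between them.
Color all vertices in one part with color 1 and all vertices in the other part with color 2.
Since the graph has at least one edge, one color does not suffice.
Chromatic number = 2.

2


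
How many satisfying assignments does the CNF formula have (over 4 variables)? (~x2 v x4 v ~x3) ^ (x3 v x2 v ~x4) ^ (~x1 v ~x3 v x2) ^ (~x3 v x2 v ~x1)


Enumerate all 16 truth assignments over 4 variables.
Test each against every clause.
Satisfying assignments found: 10.

10


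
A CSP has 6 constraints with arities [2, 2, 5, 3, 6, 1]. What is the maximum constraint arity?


The arities are: 2, 2, 5, 3, 6, 1.
Scan for the maximum value.
Maximum arity = 6.

6


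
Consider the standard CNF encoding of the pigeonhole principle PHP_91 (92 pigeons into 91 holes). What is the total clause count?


The PHP encoding has two parts:
1) At-least-one-hole clauses: 92 (one per pigeon, each with 91 literals).
2) At-most-one-pigeon-per-hole clauses: 91 holes * C(92,2) = 91 * 4186 = 380926.
Total clauses = 92 + 380926 = 381018.

381018


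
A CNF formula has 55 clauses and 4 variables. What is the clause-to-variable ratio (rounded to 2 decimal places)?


Clause-to-variable ratio = clauses / variables.
55 / 4 = 13.75.

13.75


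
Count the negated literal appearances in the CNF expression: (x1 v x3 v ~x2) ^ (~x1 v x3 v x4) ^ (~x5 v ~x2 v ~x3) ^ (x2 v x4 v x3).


Scan each clause for negated literals.
Clause 1: 1 negative; Clause 2: 1 negative; Clause 3: 3 negative; Clause 4: 0 negative.
Total negative literal occurrences = 5.

5


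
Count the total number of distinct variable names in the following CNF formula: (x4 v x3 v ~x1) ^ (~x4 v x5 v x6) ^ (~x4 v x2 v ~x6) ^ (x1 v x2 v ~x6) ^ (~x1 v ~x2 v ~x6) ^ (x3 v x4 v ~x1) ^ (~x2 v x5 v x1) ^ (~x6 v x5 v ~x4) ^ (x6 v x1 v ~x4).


Identify each distinct variable in the formula.
Variables found: x1, x2, x3, x4, x5, x6.
Total distinct variables = 6.

6


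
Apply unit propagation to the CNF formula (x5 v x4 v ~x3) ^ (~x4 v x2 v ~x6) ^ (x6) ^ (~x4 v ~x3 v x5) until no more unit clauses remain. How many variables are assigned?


Unit propagation repeatedly assigns the literal in any unit clause, then simplifies.
Assignments in order: x6 = T.
No further unit clauses remain.
Total variables assigned = 1.

1


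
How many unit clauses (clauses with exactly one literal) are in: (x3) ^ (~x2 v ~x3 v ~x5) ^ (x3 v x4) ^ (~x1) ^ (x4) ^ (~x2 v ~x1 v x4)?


A unit clause contains exactly one literal.
Unit clauses found: (x3), (~x1), (x4).
Count = 3.

3


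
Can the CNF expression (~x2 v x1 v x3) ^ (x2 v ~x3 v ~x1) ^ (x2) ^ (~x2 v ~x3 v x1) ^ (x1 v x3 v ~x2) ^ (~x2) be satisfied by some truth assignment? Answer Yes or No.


Check all 8 possible truth assignments.
Number of satisfying assignments found: 0.
The formula is unsatisfiable.

No


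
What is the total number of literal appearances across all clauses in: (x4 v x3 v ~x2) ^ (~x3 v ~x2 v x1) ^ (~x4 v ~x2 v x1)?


Clause lengths: 3, 3, 3.
Sum = 3 + 3 + 3 = 9.

9


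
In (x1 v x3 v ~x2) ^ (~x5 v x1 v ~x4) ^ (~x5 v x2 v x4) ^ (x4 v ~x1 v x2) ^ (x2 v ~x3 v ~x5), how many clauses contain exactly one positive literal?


A definite clause has exactly one positive literal.
Clause 1: 2 positive -> not definite
Clause 2: 1 positive -> definite
Clause 3: 2 positive -> not definite
Clause 4: 2 positive -> not definite
Clause 5: 1 positive -> definite
Definite clause count = 2.

2


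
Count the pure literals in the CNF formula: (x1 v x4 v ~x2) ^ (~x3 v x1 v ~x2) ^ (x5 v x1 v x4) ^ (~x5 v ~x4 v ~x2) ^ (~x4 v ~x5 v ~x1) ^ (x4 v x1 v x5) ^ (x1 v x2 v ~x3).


A pure literal appears in only one polarity across all clauses.
Pure literals: x3 (negative only).
Count = 1.

1


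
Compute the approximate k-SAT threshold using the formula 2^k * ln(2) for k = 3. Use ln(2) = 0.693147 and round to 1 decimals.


Using the asymptotic formula: threshold ~ 2^k * ln(2).
2^3 = 8.
8 * 0.693147 = 5.5.

5.5


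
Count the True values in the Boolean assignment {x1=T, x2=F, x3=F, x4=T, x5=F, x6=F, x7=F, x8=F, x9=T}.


The weight is the number of variables assigned True.
True variables: x1, x4, x9.
Weight = 3.

3


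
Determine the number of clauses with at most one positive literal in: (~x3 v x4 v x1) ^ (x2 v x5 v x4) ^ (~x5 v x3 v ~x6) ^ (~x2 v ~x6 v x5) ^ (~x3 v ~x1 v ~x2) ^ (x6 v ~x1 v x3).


A Horn clause has at most one positive literal.
Clause 1: 2 positive lit(s) -> not Horn
Clause 2: 3 positive lit(s) -> not Horn
Clause 3: 1 positive lit(s) -> Horn
Clause 4: 1 positive lit(s) -> Horn
Clause 5: 0 positive lit(s) -> Horn
Clause 6: 2 positive lit(s) -> not Horn
Total Horn clauses = 3.

3


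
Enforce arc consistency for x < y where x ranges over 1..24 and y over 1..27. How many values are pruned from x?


For the constraint x < y, x needs a supporting value in y's domain.
x can be at most 26 (one less than y's maximum).
Valid x values from domain: 24 out of 24.
Pruned = 24 - 24 = 0.

0
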